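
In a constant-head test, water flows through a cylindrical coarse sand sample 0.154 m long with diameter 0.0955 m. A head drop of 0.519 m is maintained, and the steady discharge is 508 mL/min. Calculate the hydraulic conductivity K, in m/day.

Cross-sectional area A = π·(d/2)² = π × (0.0955/2)² = 0.007163 m².
Convert discharge: 508 mL/min = 8.467e-06 m³/s.
Darcy's law rearranged: K = Q·L / (A·Δh) = 8.467e-06 × 0.154 / (0.007163 × 0.519) = 0.0003507 m/s = 30.30 m/day.

30.3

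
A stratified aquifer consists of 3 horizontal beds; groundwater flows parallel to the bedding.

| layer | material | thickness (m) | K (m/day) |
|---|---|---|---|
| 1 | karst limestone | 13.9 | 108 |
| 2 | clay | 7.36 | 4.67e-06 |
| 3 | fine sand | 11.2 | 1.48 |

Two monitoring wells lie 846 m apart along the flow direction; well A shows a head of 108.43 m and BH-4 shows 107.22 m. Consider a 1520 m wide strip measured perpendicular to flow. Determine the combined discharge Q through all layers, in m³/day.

Flow is parallel to layering, so each bed carries its own Darcy discharge and the transmissivities add.
Σ(K_i·b_i) = 108×13.9 + 4.67e-06×7.36 + 1.48×11.2 = 1518 m²/day.
Hydraulic gradient i = (108.43 − 107.22) / 846 = 1.21 / 846 = 0.001430.
Q = Σ(K_i·b_i) · W · i = 1518 × 1520 × 0.001430 = 3300 m³/day.

3300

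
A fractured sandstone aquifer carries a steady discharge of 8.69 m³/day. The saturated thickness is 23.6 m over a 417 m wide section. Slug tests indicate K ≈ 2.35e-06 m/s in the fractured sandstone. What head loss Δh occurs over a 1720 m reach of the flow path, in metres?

7.48

Convert K: 2.35e-06 m/s × 86400 = 0.2030 m/day.
Cross-sectional area A = 417 × 23.6 = 9841 m².
From Q = K·A·i, i = Q / (K·A) = 8.69 / (0.2030 × 9841) = 0.004349.
Head loss Δh = i · L = 0.004349 × 1720 = 7.480 m.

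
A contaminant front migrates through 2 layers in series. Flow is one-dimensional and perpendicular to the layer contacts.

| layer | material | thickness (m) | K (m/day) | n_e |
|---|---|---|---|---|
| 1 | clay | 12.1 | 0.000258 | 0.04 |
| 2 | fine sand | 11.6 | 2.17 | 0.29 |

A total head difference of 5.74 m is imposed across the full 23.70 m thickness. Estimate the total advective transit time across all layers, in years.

With flow normal to the layers, continuity requires the same specific discharge q through every layer.
Σ(b_i/K_i) = 12.1/0.000258 + 11.6/2.17 = 46905 d.
q = Δh / Σ(b_i/K_i) = 5.74 / 46905 = 0.0001224 m/day.
In each layer the seepage velocity is v_i = q/n_i, so the layer transit time is t_i = b_i·n_i / q:
  layer 1 (clay): t_1 = 12.1 × 0.04 / 0.0001224 = 3955 d
  layer 2 (fine sand): t_2 = 11.6 × 0.29 / 0.0001224 = 27489 d
Total t = Σ t_i = 31444 days = 86.09 years.

86.1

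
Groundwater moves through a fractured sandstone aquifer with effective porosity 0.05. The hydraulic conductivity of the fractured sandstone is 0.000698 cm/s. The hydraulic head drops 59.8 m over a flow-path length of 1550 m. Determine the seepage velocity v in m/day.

0.465

Convert K: 0.000698 cm/s × 864 = 0.6031 m/day.
Hydraulic gradient i = Δh / L = 59.8 / 1550 = 0.03858.
Darcy flux q = K · i = 0.6031 × 0.03858 = 0.02327 m/day.
Seepage velocity v = q / n_e = 0.02327 / 0.05 = 0.4653 m/day.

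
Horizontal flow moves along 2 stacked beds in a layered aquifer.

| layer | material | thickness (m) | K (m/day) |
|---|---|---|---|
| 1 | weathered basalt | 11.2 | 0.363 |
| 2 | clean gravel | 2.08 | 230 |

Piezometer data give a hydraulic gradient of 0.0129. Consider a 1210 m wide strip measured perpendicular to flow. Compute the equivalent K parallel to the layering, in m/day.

36.3

Flow is parallel to layering, so each bed carries its own Darcy discharge and the transmissivities add.
Σ(K_i·b_i) = 0.363×11.2 + 230×2.08 = 482.5 m²/day.
Total thickness b = 13.28 m, so K_eq = Σ(K_i·b_i)/b = 36.33 m/day.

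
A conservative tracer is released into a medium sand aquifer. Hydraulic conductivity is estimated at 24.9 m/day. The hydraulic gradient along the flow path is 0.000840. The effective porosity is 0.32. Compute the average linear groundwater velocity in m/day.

0.0654

Hydraulic gradient i = 0.000840.
Darcy flux q = K · i = 24.90 × 0.0008400 = 0.02092 m/day.
Seepage velocity v = q / n_e = 0.02092 / 0.32 = 0.06536 m/day.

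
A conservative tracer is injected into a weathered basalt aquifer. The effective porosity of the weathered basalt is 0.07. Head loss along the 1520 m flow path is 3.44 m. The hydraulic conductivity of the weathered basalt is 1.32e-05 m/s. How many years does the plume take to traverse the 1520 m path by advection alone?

113

Convert K: 1.32e-05 m/s × 86400 = 1.140 m/day.
Hydraulic gradient i = Δh / L = 3.44 / 1520 = 0.002263.
Darcy flux q = K · i = 1.140 × 0.002263 = 0.002581 m/day.
Seepage velocity v = q / n_e = 0.002581 / 0.07 = 0.03687 m/day.
Travel time t = L / v = 1520 / 0.03687 = 41223 days = 112.9 years.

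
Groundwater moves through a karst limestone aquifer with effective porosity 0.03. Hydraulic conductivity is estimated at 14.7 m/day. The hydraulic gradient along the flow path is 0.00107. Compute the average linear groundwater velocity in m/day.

0.524

Hydraulic gradient i = 0.00107.
Darcy flux q = K · i = 14.70 × 0.001070 = 0.01573 m/day.
Seepage velocity v = q / n_e = 0.01573 / 0.03 = 0.5243 m/day.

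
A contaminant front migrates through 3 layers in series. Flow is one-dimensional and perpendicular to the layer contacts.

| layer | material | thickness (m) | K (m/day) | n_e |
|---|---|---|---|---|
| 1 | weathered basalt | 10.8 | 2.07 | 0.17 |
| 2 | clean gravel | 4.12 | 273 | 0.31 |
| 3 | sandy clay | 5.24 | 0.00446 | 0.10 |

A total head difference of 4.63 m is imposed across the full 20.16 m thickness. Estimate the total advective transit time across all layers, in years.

With flow normal to the layers, continuity requires the same specific discharge q through every layer.
Σ(b_i/K_i) = 10.8/2.07 + 4.12/273 + 5.24/0.00446 = 1180 d.
q = Δh / Σ(b_i/K_i) = 4.63 / 1180 = 0.003923 m/day.
In each layer the seepage velocity is v_i = q/n_i, so the layer transit time is t_i = b_i·n_i / q:
  layer 1 (weathered basalt): t_1 = 10.8 × 0.17 / 0.003923 = 468.0 d
  layer 2 (clean gravel): t_2 = 4.12 × 0.31 / 0.003923 = 325.5 d
  layer 3 (sandy clay): t_3 = 5.24 × 0.10 / 0.003923 = 133.6 d
Total t = Σ t_i = 927.1 days = 2.538 years.

2.54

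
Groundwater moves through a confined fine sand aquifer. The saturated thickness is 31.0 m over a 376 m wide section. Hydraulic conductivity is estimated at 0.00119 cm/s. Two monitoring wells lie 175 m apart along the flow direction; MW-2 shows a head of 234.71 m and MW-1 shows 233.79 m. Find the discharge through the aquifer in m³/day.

63.0

Convert K: 0.00119 cm/s × 864 = 1.028 m/day.
Cross-sectional area A = 376 × 31.0 = 11656 m².
Hydraulic gradient i = (234.71 − 233.79) / 175 = 0.92 / 175 = 0.005257.
Darcy's law: Q = K · A · i = 1.028 × 11656 × 0.005257 = 63.00 m³/day.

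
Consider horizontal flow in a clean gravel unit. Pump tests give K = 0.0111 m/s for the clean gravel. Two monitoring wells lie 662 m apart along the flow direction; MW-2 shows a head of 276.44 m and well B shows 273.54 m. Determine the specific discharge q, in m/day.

Convert K: 0.0111 m/s × 86400 = 959.0 m/day.
Hydraulic gradient i = (276.44 − 273.54) / 662 = 2.9 / 662 = 0.004381.
Specific discharge q = K · i = 959.0 × 0.004381 = 4.201 m/day.

4.20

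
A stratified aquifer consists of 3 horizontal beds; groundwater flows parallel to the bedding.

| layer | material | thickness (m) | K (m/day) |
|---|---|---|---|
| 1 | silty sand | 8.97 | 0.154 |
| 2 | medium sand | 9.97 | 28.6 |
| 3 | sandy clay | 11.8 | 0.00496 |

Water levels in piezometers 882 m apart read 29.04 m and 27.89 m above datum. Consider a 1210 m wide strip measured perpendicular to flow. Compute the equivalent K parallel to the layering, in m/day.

Flow is parallel to layering, so each bed carries its own Darcy discharge and the transmissivities add.
Σ(K_i·b_i) = 0.154×8.97 + 28.6×9.97 + 0.00496×11.8 = 286.6 m²/day.
Total thickness b = 30.74 m, so K_eq = Σ(K_i·b_i)/b = 9.323 m/day.

9.32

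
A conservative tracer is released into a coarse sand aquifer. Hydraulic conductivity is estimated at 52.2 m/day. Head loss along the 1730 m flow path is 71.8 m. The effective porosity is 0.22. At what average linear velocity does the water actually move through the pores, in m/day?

9.85

Hydraulic gradient i = Δh / L = 71.8 / 1730 = 0.04150.
Darcy flux q = K · i = 52.20 × 0.04150 = 2.166 m/day.
Seepage velocity v = q / n_e = 2.166 / 0.22 = 9.848 m/day.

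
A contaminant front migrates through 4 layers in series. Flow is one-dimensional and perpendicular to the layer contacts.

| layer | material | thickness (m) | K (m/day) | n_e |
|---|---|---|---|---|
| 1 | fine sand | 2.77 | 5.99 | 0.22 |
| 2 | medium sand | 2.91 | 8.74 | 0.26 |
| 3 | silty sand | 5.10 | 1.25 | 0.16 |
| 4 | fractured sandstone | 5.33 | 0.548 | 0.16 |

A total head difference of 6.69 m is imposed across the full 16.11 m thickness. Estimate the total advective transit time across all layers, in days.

With flow normal to the layers, continuity requires the same specific discharge q through every layer.
Σ(b_i/K_i) = 2.77/5.99 + 2.91/8.74 + 5.10/1.25 + 5.33/0.548 = 14.60 d.
q = Δh / Σ(b_i/K_i) = 6.69 / 14.60 = 0.4582 m/day.
In each layer the seepage velocity is v_i = q/n_i, so the layer transit time is t_i = b_i·n_i / q:
  layer 1 (fine sand): t_1 = 2.77 × 0.22 / 0.4582 = 1.330 d
  layer 2 (medium sand): t_2 = 2.91 × 0.26 / 0.4582 = 1.651 d
  layer 3 (silty sand): t_3 = 5.10 × 0.16 / 0.4582 = 1.781 d
  layer 4 (fractured sandstone): t_4 = 5.33 × 0.16 / 0.4582 = 1.861 d
Total t = Σ t_i = 6.624 days.

6.62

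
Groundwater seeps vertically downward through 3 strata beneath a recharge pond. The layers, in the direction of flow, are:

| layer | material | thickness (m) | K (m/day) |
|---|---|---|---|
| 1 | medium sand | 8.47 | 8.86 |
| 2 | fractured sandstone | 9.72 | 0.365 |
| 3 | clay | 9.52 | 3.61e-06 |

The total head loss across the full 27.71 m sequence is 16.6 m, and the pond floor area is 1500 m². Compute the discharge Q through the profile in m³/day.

Flow is perpendicular to layering, so the layers act in series and the equivalent K is the thickness-weighted harmonic mean.
Total thickness L = 8.47 + 9.72 + 9.52 = 27.71 m.
Σ(b_i/K_i) = 8.47/8.86 + 9.72/0.365 + 9.52/3.61e-06 = 2.637e+06 d.
K_eq = L / Σ(b_i/K_i) = 27.71 / 2.637e+06 = 1.051e-05 m/day.
Q = K_eq · A · (Δh/L) = 1.051e-05 × 1500 × (16.6/27.71) = 0.009442 m³/day.

0.00944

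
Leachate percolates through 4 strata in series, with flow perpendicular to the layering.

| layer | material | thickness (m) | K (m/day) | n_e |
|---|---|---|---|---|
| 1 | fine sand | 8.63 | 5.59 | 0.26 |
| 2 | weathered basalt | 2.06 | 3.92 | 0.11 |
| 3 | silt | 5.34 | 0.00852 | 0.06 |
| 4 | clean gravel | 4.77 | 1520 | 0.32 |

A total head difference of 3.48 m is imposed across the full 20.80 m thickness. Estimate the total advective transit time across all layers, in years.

With flow normal to the layers, continuity requires the same specific discharge q through every layer.
Σ(b_i/K_i) = 8.63/5.59 + 2.06/3.92 + 5.34/0.00852 + 4.77/1520 = 628.8 d.
q = Δh / Σ(b_i/K_i) = 3.48 / 628.8 = 0.005534 m/day.
In each layer the seepage velocity is v_i = q/n_i, so the layer transit time is t_i = b_i·n_i / q:
  layer 1 (fine sand): t_1 = 8.63 × 0.26 / 0.005534 = 405.5 d
  layer 2 (weathered basalt): t_2 = 2.06 × 0.11 / 0.005534 = 40.95 d
  layer 3 (silt): t_3 = 5.34 × 0.06 / 0.005534 = 57.90 d
  layer 4 (clean gravel): t_4 = 4.77 × 0.32 / 0.005534 = 275.8 d
Total t = Σ t_i = 780.1 days = 2.136 years.

2.14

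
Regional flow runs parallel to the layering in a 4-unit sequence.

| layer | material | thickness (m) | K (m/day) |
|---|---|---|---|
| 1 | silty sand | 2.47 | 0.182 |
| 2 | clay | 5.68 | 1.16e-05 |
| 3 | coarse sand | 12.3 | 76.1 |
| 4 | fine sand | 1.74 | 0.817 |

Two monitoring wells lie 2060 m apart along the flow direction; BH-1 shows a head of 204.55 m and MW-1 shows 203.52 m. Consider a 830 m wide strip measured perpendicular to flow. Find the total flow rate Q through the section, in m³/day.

389

Flow is parallel to layering, so each bed carries its own Darcy discharge and the transmissivities add.
Σ(K_i·b_i) = 0.182×2.47 + 1.16e-05×5.68 + 76.1×12.3 + 0.817×1.74 = 937.9 m²/day.
Hydraulic gradient i = (204.55 − 203.52) / 2060 = 1.03 / 2060 = 0.0005000.
Q = Σ(K_i·b_i) · W · i = 937.9 × 830 × 0.0005000 = 389.2 m³/day.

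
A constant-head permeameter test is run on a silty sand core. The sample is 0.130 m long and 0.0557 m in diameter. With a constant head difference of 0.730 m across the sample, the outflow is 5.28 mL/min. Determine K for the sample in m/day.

Cross-sectional area A = π·(d/2)² = π × (0.0557/2)² = 0.002437 m².
Convert discharge: 5.28 mL/min = 8.800e-08 m³/s.
Darcy's law rearranged: K = Q·L / (A·Δh) = 8.800e-08 × 0.130 / (0.002437 × 0.730) = 6.431e-06 m/s = 0.5557 m/day.

0.556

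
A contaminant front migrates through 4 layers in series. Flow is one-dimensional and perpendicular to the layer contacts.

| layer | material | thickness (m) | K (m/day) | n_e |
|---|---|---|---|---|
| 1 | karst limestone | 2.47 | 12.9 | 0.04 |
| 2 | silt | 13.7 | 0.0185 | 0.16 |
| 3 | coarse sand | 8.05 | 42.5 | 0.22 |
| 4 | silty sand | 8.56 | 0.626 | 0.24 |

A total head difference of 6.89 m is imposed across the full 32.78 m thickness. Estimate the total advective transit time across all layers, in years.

With flow normal to the layers, continuity requires the same specific discharge q through every layer.
Σ(b_i/K_i) = 2.47/12.9 + 13.7/0.0185 + 8.05/42.5 + 8.56/0.626 = 754.6 d.
q = Δh / Σ(b_i/K_i) = 6.89 / 754.6 = 0.009131 m/day.
In each layer the seepage velocity is v_i = q/n_i, so the layer transit time is t_i = b_i·n_i / q:
  layer 1 (karst limestone): t_1 = 2.47 × 0.04 / 0.009131 = 10.82 d
  layer 2 (silt): t_2 = 13.7 × 0.16 / 0.009131 = 240.1 d
  layer 3 (coarse sand): t_3 = 8.05 × 0.22 / 0.009131 = 194.0 d
  layer 4 (silty sand): t_4 = 8.56 × 0.24 / 0.009131 = 225.0 d
Total t = Σ t_i = 669.8 days = 1.834 years.

1.83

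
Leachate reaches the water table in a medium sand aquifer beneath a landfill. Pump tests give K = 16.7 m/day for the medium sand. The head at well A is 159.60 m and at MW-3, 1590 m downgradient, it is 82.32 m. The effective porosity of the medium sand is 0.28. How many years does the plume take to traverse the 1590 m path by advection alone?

1.50

Hydraulic gradient i = (159.60 − 82.32) / 1590 = 77.28 / 1590 = 0.04860.
Darcy flux q = K · i = 16.70 × 0.04860 = 0.8117 m/day.
Seepage velocity v = q / n_e = 0.8117 / 0.28 = 2.899 m/day.
Travel time t = L / v = 1590 / 2.899 = 548.5 days = 1.502 years.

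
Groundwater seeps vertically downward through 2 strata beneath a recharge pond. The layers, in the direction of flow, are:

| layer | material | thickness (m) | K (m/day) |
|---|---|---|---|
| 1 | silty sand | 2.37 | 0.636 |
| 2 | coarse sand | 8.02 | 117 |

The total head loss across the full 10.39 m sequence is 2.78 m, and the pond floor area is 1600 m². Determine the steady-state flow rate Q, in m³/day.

Flow is perpendicular to layering, so the layers act in series and the equivalent K is the thickness-weighted harmonic mean.
Total thickness L = 2.37 + 8.02 = 10.39 m.
Σ(b_i/K_i) = 2.37/0.636 + 8.02/117 = 3.795 d.
K_eq = L / Σ(b_i/K_i) = 10.39 / 3.795 = 2.738 m/day.
Q = K_eq · A · (Δh/L) = 2.738 × 1600 × (2.78/10.39) = 1172 m³/day.

1170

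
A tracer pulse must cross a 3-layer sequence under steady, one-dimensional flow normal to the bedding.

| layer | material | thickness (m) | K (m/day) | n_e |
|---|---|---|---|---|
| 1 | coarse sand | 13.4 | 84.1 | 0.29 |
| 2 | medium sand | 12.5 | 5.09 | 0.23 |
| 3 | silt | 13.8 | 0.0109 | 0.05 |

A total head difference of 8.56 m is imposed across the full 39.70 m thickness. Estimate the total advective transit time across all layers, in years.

With flow normal to the layers, continuity requires the same specific discharge q through every layer.
Σ(b_i/K_i) = 13.4/84.1 + 12.5/5.09 + 13.8/0.0109 = 1269 d.
q = Δh / Σ(b_i/K_i) = 8.56 / 1269 = 0.006747 m/day.
In each layer the seepage velocity is v_i = q/n_i, so the layer transit time is t_i = b_i·n_i / q:
  layer 1 (coarse sand): t_1 = 13.4 × 0.29 / 0.006747 = 575.9 d
  layer 2 (medium sand): t_2 = 12.5 × 0.23 / 0.006747 = 426.1 d
  layer 3 (silt): t_3 = 13.8 × 0.05 / 0.006747 = 102.3 d
Total t = Σ t_i = 1104 days = 3.023 years.

3.02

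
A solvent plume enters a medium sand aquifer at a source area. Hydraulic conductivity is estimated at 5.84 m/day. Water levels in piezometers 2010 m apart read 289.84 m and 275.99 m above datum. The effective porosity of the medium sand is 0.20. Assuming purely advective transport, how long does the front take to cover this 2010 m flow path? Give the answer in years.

Hydraulic gradient i = (289.84 − 275.99) / 2010 = 13.85 / 2010 = 0.006891.
Darcy flux q = K · i = 5.840 × 0.006891 = 0.04024 m/day.
Seepage velocity v = q / n_e = 0.04024 / 0.20 = 0.2012 m/day.
Travel time t = L / v = 2010 / 0.2012 = 9990 days = 27.35 years.

27.4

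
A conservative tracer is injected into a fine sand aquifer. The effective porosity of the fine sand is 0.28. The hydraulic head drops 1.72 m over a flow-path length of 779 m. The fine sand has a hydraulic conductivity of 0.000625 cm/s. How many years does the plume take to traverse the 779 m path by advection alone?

Convert K: 0.000625 cm/s × 864 = 0.5400 m/day.
Hydraulic gradient i = Δh / L = 1.72 / 779 = 0.002208.
Darcy flux q = K · i = 0.5400 × 0.002208 = 0.001192 m/day.
Seepage velocity v = q / n_e = 0.001192 / 0.28 = 0.004258 m/day.
Travel time t = L / v = 779 / 0.004258 = 1.829e+05 days = 500.9 years.

501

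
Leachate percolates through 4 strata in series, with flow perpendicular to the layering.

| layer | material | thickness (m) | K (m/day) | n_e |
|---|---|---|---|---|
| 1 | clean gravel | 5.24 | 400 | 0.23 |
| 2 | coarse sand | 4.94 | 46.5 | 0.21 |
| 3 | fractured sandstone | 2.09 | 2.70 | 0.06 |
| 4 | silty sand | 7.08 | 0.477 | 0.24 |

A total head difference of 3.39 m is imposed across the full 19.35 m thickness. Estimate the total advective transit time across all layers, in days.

18.9

With flow normal to the layers, continuity requires the same specific discharge q through every layer.
Σ(b_i/K_i) = 5.24/400 + 4.94/46.5 + 2.09/2.70 + 7.08/0.477 = 15.74 d.
q = Δh / Σ(b_i/K_i) = 3.39 / 15.74 = 0.2154 m/day.
In each layer the seepage velocity is v_i = q/n_i, so the layer transit time is t_i = b_i·n_i / q:
  layer 1 (clean gravel): t_1 = 5.24 × 0.23 / 0.2154 = 5.594 d
  layer 2 (coarse sand): t_2 = 4.94 × 0.21 / 0.2154 = 4.816 d
  layer 3 (fractured sandstone): t_3 = 2.09 × 0.06 / 0.2154 = 0.5821 d
  layer 4 (silty sand): t_4 = 7.08 × 0.24 / 0.2154 = 7.888 d
Total t = Σ t_i = 18.88 days.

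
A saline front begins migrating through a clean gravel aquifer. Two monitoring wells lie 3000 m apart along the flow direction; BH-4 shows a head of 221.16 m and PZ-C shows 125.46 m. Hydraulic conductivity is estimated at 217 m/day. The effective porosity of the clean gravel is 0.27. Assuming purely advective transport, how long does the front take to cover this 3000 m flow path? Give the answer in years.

0.320

Hydraulic gradient i = (221.16 − 125.46) / 3000 = 95.7 / 3000 = 0.03190.
Darcy flux q = K · i = 217.0 × 0.03190 = 6.922 m/day.
Seepage velocity v = q / n_e = 6.922 / 0.27 = 25.64 m/day.
Travel time t = L / v = 3000 / 25.64 = 117.0 days = 0.3204 years.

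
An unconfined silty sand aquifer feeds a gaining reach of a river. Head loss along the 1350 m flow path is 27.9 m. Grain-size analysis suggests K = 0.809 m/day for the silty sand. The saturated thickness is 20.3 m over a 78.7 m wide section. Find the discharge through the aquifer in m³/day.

Cross-sectional area A = 78.7 × 20.3 = 1598 m².
Hydraulic gradient i = Δh / L = 27.9 / 1350 = 0.02067.
Darcy's law: Q = K · A · i = 0.8090 × 1598 × 0.02067 = 26.71 m³/day.

26.7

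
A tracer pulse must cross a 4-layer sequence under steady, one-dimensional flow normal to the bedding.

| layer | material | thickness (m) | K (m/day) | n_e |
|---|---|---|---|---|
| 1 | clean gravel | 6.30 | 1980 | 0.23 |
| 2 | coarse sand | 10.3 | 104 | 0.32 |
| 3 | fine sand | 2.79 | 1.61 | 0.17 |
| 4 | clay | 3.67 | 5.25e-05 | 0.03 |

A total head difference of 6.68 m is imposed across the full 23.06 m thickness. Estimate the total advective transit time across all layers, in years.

With flow normal to the layers, continuity requires the same specific discharge q through every layer.
Σ(b_i/K_i) = 6.30/1980 + 10.3/104 + 2.79/1.61 + 3.67/5.25e-05 = 69907 d.
q = Δh / Σ(b_i/K_i) = 6.68 / 69907 = 9.556e-05 m/day.
In each layer the seepage velocity is v_i = q/n_i, so the layer transit time is t_i = b_i·n_i / q:
  layer 1 (clean gravel): t_1 = 6.30 × 0.23 / 9.556e-05 = 15164 d
  layer 2 (coarse sand): t_2 = 10.3 × 0.32 / 9.556e-05 = 34493 d
  layer 3 (fine sand): t_3 = 2.79 × 0.17 / 9.556e-05 = 4964 d
  layer 4 (clay): t_4 = 3.67 × 0.03 / 9.556e-05 = 1152 d
Total t = Σ t_i = 55772 days = 152.7 years.

153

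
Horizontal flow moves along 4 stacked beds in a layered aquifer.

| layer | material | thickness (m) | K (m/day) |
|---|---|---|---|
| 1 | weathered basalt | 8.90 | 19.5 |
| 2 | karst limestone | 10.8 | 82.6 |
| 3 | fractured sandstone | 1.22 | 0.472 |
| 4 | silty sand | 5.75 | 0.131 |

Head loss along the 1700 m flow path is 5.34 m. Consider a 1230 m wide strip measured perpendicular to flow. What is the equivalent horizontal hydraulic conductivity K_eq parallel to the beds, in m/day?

Flow is parallel to layering, so each bed carries its own Darcy discharge and the transmissivities add.
Σ(K_i·b_i) = 19.5×8.90 + 82.6×10.8 + 0.472×1.22 + 0.131×5.75 = 1067 m²/day.
Total thickness b = 26.67 m, so K_eq = Σ(K_i·b_i)/b = 40.01 m/day.

40.0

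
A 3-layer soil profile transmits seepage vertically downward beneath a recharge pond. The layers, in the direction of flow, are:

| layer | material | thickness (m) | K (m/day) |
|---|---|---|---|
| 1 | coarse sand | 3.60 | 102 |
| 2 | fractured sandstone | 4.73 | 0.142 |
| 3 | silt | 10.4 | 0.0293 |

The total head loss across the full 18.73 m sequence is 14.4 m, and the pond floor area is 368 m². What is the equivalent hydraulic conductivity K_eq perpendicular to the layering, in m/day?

0.0482

Flow is perpendicular to layering, so the layers act in series and the equivalent K is the thickness-weighted harmonic mean.
Total thickness L = 3.60 + 4.73 + 10.4 = 18.73 m.
Σ(b_i/K_i) = 3.60/102 + 4.73/0.142 + 10.4/0.0293 = 388.3 d.
K_eq = L / Σ(b_i/K_i) = 18.73 / 388.3 = 0.04824 m/day.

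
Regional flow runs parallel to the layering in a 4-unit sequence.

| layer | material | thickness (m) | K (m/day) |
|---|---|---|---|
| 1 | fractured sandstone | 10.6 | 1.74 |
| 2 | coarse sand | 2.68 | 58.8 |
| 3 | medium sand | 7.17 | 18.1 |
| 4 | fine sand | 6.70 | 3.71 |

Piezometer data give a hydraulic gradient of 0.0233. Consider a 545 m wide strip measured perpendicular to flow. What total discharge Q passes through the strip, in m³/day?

Flow is parallel to layering, so each bed carries its own Darcy discharge and the transmissivities add.
Σ(K_i·b_i) = 1.74×10.6 + 58.8×2.68 + 18.1×7.17 + 3.71×6.70 = 330.7 m²/day.
Hydraulic gradient i = 0.0233.
Q = Σ(K_i·b_i) · W · i = 330.7 × 545 × 0.02330 = 4199 m³/day.

4200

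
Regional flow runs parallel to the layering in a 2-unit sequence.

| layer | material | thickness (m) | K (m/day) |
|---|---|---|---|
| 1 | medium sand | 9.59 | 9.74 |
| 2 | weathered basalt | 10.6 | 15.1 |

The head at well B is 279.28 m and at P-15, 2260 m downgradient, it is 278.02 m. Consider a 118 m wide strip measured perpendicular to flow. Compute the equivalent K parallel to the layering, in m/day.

12.6

Flow is parallel to layering, so each bed carries its own Darcy discharge and the transmissivities add.
Σ(K_i·b_i) = 9.74×9.59 + 15.1×10.6 = 253.5 m²/day.
Total thickness b = 20.19 m, so K_eq = Σ(K_i·b_i)/b = 12.55 m/day.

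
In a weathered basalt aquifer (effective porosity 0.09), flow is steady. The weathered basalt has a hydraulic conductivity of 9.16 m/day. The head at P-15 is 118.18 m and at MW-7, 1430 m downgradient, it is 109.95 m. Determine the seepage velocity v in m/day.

0.586

Hydraulic gradient i = (118.18 − 109.95) / 1430 = 8.23 / 1430 = 0.005755.
Darcy flux q = K · i = 9.160 × 0.005755 = 0.05272 m/day.
Seepage velocity v = q / n_e = 0.05272 / 0.09 = 0.5858 m/day.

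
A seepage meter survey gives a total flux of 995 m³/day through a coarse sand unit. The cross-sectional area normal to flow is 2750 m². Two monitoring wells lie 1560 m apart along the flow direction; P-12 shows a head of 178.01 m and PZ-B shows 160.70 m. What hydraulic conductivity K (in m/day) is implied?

Hydraulic gradient i = (178.01 − 160.70) / 1560 = 17.31 / 1560 = 0.01110.
From Q = K·A·i, K = Q / (A·i) = 995 / (2750 × 0.01110) = 32.61 m/day.

32.6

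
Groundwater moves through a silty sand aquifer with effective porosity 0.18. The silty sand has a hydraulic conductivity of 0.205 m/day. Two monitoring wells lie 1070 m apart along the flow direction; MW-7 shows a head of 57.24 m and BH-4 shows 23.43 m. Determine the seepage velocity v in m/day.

Hydraulic gradient i = (57.24 − 23.43) / 1070 = 33.81 / 1070 = 0.03160.
Darcy flux q = K · i = 0.2050 × 0.03160 = 0.006478 m/day.
Seepage velocity v = q / n_e = 0.006478 / 0.18 = 0.03599 m/day.

0.0360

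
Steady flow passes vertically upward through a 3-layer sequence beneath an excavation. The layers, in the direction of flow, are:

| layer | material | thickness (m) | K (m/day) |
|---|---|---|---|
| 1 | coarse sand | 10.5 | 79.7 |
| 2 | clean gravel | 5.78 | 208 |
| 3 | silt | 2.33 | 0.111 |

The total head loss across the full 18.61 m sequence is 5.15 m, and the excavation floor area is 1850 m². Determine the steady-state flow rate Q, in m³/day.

450

Flow is perpendicular to layering, so the layers act in series and the equivalent K is the thickness-weighted harmonic mean.
Total thickness L = 10.5 + 5.78 + 2.33 = 18.61 m.
Σ(b_i/K_i) = 10.5/79.7 + 5.78/208 + 2.33/0.111 = 21.15 d.
K_eq = L / Σ(b_i/K_i) = 18.61 / 21.15 = 0.8799 m/day.
Q = K_eq · A · (Δh/L) = 0.8799 × 1850 × (5.15/18.61) = 450.5 m³/day.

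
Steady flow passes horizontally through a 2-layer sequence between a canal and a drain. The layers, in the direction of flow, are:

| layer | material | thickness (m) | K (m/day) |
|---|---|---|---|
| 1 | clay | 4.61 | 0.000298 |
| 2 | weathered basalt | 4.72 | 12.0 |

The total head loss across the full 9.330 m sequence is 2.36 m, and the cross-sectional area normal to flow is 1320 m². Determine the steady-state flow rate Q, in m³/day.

0.201

Flow is perpendicular to layering, so the layers act in series and the equivalent K is the thickness-weighted harmonic mean.
Total thickness L = 4.61 + 4.72 = 9.330 m.
Σ(b_i/K_i) = 4.61/0.000298 + 4.72/12.0 = 15470 d.
K_eq = L / Σ(b_i/K_i) = 9.330 / 15470 = 0.0006031 m/day.
Q = K_eq · A · (Δh/L) = 0.0006031 × 1320 × (2.36/9.330) = 0.2014 m³/day.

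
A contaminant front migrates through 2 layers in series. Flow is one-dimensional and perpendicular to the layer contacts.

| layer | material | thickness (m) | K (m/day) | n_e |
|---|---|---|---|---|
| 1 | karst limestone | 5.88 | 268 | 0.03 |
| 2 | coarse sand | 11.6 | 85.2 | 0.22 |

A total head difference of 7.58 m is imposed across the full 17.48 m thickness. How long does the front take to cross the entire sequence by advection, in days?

0.0569

With flow normal to the layers, continuity requires the same specific discharge q through every layer.
Σ(b_i/K_i) = 5.88/268 + 11.6/85.2 = 0.1581 d.
q = Δh / Σ(b_i/K_i) = 7.58 / 0.1581 = 47.95 m/day.
In each layer the seepage velocity is v_i = q/n_i, so the layer transit time is t_i = b_i·n_i / q:
  layer 1 (karst limestone): t_1 = 5.88 × 0.03 / 47.95 = 0.003679 d
  layer 2 (coarse sand): t_2 = 11.6 × 0.22 / 47.95 = 0.05323 d
Total t = Σ t_i = 0.05690 days.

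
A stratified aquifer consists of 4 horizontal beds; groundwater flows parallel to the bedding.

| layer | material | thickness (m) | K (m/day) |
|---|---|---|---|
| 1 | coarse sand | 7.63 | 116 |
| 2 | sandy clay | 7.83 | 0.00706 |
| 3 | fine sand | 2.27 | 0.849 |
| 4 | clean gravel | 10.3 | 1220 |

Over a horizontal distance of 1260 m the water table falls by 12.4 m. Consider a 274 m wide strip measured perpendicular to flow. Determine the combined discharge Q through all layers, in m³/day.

Flow is parallel to layering, so each bed carries its own Darcy discharge and the transmissivities add.
Σ(K_i·b_i) = 116×7.63 + 0.00706×7.83 + 0.849×2.27 + 1220×10.3 = 13453 m²/day.
Hydraulic gradient i = Δh / L = 12.4 / 1260 = 0.009841.
Q = Σ(K_i·b_i) · W · i = 13453 × 274 × 0.009841 = 36276 m³/day.

36300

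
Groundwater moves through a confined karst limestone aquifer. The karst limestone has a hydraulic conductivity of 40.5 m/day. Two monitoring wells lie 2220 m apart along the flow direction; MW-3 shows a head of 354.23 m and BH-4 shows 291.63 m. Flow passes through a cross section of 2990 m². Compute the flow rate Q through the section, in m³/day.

3410

Hydraulic gradient i = (354.23 − 291.63) / 2220 = 62.6 / 2220 = 0.02820.
Darcy's law: Q = K · A · i = 40.50 × 2990 × 0.02820 = 3415 m³/day.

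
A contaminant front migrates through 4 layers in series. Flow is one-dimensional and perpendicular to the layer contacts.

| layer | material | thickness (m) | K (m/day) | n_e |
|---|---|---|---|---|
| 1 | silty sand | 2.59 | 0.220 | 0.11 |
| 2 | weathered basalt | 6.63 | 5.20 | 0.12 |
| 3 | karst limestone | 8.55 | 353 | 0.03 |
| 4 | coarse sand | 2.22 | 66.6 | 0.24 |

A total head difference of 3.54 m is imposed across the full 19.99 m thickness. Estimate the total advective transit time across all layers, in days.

6.92

With flow normal to the layers, continuity requires the same specific discharge q through every layer.
Σ(b_i/K_i) = 2.59/0.220 + 6.63/5.20 + 8.55/353 + 2.22/66.6 = 13.11 d.
q = Δh / Σ(b_i/K_i) = 3.54 / 13.11 = 0.2701 m/day.
In each layer the seepage velocity is v_i = q/n_i, so the layer transit time is t_i = b_i·n_i / q:
  layer 1 (silty sand): t_1 = 2.59 × 0.11 / 0.2701 = 1.055 d
  layer 2 (weathered basalt): t_2 = 6.63 × 0.12 / 0.2701 = 2.945 d
  layer 3 (karst limestone): t_3 = 8.55 × 0.03 / 0.2701 = 0.9496 d
  layer 4 (coarse sand): t_4 = 2.22 × 0.24 / 0.2701 = 1.972 d
Total t = Σ t_i = 6.922 days.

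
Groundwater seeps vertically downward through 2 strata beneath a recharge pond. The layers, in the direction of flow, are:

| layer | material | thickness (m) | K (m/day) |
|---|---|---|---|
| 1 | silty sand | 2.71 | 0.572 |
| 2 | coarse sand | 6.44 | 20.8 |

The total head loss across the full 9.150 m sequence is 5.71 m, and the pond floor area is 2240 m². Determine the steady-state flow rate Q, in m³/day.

2530

Flow is perpendicular to layering, so the layers act in series and the equivalent K is the thickness-weighted harmonic mean.
Total thickness L = 2.71 + 6.44 = 9.150 m.
Σ(b_i/K_i) = 2.71/0.572 + 6.44/20.8 = 5.047 d.
K_eq = L / Σ(b_i/K_i) = 9.150 / 5.047 = 1.813 m/day.
Q = K_eq · A · (Δh/L) = 1.813 × 2240 × (5.71/9.150) = 2534 m³/day.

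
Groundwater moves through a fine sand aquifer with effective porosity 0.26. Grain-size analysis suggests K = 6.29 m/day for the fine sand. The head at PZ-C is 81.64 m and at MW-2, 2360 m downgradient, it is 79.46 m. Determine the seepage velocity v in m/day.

Hydraulic gradient i = (81.64 − 79.46) / 2360 = 2.18 / 2360 = 0.0009237.
Darcy flux q = K · i = 6.290 × 0.0009237 = 0.005810 m/day.
Seepage velocity v = q / n_e = 0.005810 / 0.26 = 0.02235 m/day.

0.0223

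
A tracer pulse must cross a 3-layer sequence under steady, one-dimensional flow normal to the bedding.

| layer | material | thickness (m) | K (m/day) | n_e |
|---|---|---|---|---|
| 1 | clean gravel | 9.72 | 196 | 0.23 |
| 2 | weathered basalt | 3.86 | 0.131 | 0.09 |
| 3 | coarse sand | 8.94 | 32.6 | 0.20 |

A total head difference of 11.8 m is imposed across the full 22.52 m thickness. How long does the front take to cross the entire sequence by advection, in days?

With flow normal to the layers, continuity requires the same specific discharge q through every layer.
Σ(b_i/K_i) = 9.72/196 + 3.86/0.131 + 8.94/32.6 = 29.79 d.
q = Δh / Σ(b_i/K_i) = 11.8 / 29.79 = 0.3961 m/day.
In each layer the seepage velocity is v_i = q/n_i, so the layer transit time is t_i = b_i·n_i / q:
  layer 1 (clean gravel): t_1 = 9.72 × 0.23 / 0.3961 = 5.644 d
  layer 2 (weathered basalt): t_2 = 3.86 × 0.09 / 0.3961 = 0.8770 d
  layer 3 (coarse sand): t_3 = 8.94 × 0.20 / 0.3961 = 4.514 d
Total t = Σ t_i = 11.03 days.

11.0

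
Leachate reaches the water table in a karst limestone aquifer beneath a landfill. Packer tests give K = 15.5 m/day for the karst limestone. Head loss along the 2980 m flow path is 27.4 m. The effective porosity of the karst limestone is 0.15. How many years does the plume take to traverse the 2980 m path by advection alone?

8.59

Hydraulic gradient i = Δh / L = 27.4 / 2980 = 0.009195.
Darcy flux q = K · i = 15.50 × 0.009195 = 0.1425 m/day.
Seepage velocity v = q / n_e = 0.1425 / 0.15 = 0.9501 m/day.
Travel time t = L / v = 2980 / 0.9501 = 3136 days = 8.587 years.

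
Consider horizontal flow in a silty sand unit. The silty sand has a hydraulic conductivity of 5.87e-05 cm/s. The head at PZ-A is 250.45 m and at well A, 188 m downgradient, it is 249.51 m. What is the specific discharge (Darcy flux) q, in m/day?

Convert K: 5.87e-05 cm/s × 864 = 0.05072 m/day.
Hydraulic gradient i = (250.45 − 249.51) / 188 = 0.94 / 188 = 0.005000.
Specific discharge q = K · i = 0.05072 × 0.005000 = 0.0002536 m/day.

0.000254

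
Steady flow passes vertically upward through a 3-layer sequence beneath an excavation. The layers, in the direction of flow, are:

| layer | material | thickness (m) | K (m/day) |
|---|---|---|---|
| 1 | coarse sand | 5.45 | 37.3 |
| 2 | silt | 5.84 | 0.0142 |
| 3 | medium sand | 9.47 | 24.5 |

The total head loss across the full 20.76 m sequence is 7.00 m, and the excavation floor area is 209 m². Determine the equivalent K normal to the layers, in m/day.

Flow is perpendicular to layering, so the layers act in series and the equivalent K is the thickness-weighted harmonic mean.
Total thickness L = 5.45 + 5.84 + 9.47 = 20.76 m.
Σ(b_i/K_i) = 5.45/37.3 + 5.84/0.0142 + 9.47/24.5 = 411.8 d.
K_eq = L / Σ(b_i/K_i) = 20.76 / 411.8 = 0.05041 m/day.

0.0504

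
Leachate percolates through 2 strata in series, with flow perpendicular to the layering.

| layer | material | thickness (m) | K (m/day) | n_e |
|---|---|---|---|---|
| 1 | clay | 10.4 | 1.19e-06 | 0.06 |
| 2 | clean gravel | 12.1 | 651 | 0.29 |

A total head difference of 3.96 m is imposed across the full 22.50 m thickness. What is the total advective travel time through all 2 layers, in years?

With flow normal to the layers, continuity requires the same specific discharge q through every layer.
Σ(b_i/K_i) = 10.4/1.19e-06 + 12.1/651 = 8.739e+06 d.
q = Δh / Σ(b_i/K_i) = 3.96 / 8.739e+06 = 4.531e-07 m/day.
In each layer the seepage velocity is v_i = q/n_i, so the layer transit time is t_i = b_i·n_i / q:
  layer 1 (clay): t_1 = 10.4 × 0.06 / 4.531e-07 = 1.377e+06 d
  layer 2 (clean gravel): t_2 = 12.1 × 0.29 / 4.531e-07 = 7.744e+06 d
Total t = Σ t_i = 9.121e+06 days = 24973 years.

25000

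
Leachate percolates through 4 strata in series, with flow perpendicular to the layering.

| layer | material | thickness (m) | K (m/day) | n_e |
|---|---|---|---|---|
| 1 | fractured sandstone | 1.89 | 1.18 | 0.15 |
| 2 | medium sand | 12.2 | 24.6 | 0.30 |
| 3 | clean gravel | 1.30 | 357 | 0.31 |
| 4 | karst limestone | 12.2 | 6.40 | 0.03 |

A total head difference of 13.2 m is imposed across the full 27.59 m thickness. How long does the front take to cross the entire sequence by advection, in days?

With flow normal to the layers, continuity requires the same specific discharge q through every layer.
Σ(b_i/K_i) = 1.89/1.18 + 12.2/24.6 + 1.30/357 + 12.2/6.40 = 4.008 d.
q = Δh / Σ(b_i/K_i) = 13.2 / 4.008 = 3.294 m/day.
In each layer the seepage velocity is v_i = q/n_i, so the layer transit time is t_i = b_i·n_i / q:
  layer 1 (fractured sandstone): t_1 = 1.89 × 0.15 / 3.294 = 0.08607 d
  layer 2 (medium sand): t_2 = 12.2 × 0.30 / 3.294 = 1.111 d
  layer 3 (clean gravel): t_3 = 1.30 × 0.31 / 3.294 = 0.1224 d
  layer 4 (karst limestone): t_4 = 12.2 × 0.03 / 3.294 = 0.1111 d
Total t = Σ t_i = 1.431 days.

1.43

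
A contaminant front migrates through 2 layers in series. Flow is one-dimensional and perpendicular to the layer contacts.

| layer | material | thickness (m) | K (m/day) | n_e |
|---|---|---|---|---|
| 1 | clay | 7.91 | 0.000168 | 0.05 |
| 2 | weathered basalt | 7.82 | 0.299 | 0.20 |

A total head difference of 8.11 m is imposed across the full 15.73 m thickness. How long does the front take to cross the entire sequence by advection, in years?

With flow normal to the layers, continuity requires the same specific discharge q through every layer.
Σ(b_i/K_i) = 7.91/0.000168 + 7.82/0.299 = 47109 d.
q = Δh / Σ(b_i/K_i) = 8.11 / 47109 = 0.0001722 m/day.
In each layer the seepage velocity is v_i = q/n_i, so the layer transit time is t_i = b_i·n_i / q:
  layer 1 (clay): t_1 = 7.91 × 0.05 / 0.0001722 = 2297 d
  layer 2 (weathered basalt): t_2 = 7.82 × 0.20 / 0.0001722 = 9085 d
Total t = Σ t_i = 11382 days = 31.16 years.

31.2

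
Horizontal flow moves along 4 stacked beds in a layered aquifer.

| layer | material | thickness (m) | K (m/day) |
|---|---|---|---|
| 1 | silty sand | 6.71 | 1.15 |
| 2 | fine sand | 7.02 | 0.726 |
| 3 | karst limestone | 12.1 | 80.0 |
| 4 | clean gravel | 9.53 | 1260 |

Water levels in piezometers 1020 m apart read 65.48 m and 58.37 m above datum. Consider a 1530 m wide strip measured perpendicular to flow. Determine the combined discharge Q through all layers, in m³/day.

139000

Flow is parallel to layering, so each bed carries its own Darcy discharge and the transmissivities add.
Σ(K_i·b_i) = 1.15×6.71 + 0.726×7.02 + 80.0×12.1 + 1260×9.53 = 12989 m²/day.
Hydraulic gradient i = (65.48 − 58.37) / 1020 = 7.11 / 1020 = 0.006971.
Q = Σ(K_i·b_i) · W · i = 12989 × 1530 × 0.006971 = 1.385e+05 m³/day.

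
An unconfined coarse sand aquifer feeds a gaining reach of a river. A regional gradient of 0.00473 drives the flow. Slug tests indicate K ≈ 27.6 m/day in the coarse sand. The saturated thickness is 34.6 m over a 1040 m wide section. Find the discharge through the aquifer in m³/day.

Cross-sectional area A = 1040 × 34.6 = 35984 m².
Hydraulic gradient i = 0.00473.
Darcy's law: Q = K · A · i = 27.60 × 35984 × 0.004730 = 4698 m³/day.

4700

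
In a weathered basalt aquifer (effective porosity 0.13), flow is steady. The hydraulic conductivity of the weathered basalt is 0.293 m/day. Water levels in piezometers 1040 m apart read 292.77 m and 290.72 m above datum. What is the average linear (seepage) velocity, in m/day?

Hydraulic gradient i = (292.77 − 290.72) / 1040 = 2.05 / 1040 = 0.001971.
Darcy flux q = K · i = 0.2930 × 0.001971 = 0.0005775 m/day.
Seepage velocity v = q / n_e = 0.0005775 / 0.13 = 0.004443 m/day.

0.00444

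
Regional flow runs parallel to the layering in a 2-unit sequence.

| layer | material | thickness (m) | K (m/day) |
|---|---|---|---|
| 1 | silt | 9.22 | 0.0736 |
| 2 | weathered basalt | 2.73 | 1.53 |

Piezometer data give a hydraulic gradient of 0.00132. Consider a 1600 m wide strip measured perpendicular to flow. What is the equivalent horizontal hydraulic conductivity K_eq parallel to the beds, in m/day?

Flow is parallel to layering, so each bed carries its own Darcy discharge and the transmissivities add.
Σ(K_i·b_i) = 0.0736×9.22 + 1.53×2.73 = 4.855 m²/day.
Total thickness b = 11.95 m, so K_eq = Σ(K_i·b_i)/b = 0.4063 m/day.

0.406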